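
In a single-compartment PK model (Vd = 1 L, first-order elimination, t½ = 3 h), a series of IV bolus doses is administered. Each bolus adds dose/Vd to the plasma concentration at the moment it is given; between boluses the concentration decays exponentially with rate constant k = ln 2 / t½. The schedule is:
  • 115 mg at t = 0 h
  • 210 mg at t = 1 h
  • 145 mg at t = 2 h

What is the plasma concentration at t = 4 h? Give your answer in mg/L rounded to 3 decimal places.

241.982 mg/L

k = ln 2 / 3 = 0.23105 per h
Dose 1 (115 mg at t=0 h): 115·exp(−0.23105·4) = 45.638 mg/L
Dose 2 (210 mg at t=1 h): 210·exp(−0.23105·3) = 105.000 mg/L
Dose 3 (145 mg at t=2 h): 145·exp(−0.23105·2) = 91.344 mg/L
C(4) = 45.638 + 105.000 + 91.344 = 241.982 mg/L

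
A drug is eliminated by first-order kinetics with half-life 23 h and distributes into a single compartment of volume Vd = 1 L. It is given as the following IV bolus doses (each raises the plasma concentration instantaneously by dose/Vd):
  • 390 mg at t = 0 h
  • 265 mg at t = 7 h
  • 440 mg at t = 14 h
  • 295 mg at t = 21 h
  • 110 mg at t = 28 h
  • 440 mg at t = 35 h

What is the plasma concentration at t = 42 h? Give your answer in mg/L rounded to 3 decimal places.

976.624 mg/L

k = ln 2 / 23 = 0.03014 per h
Dose 1 (390 mg at t=0 h): 390·exp(−0.03014·42) = 109.991 mg/L
Dose 2 (265 mg at t=7 h): 265·exp(−0.03014·35) = 92.290 mg/L
Dose 3 (440 mg at t=14 h): 440·exp(−0.03014·28) = 189.226 mg/L
Dose 4 (295 mg at t=21 h): 295·exp(−0.03014·21) = 156.664 mg/L
Dose 5 (110 mg at t=28 h): 110·exp(−0.03014·14) = 72.137 mg/L
Dose 6 (440 mg at t=35 h): 440·exp(−0.03014·7) = 356.316 mg/L
C(42) = 109.991 + 92.290 + 189.226 + 156.664 + 72.137 + 356.316 = 976.624 mg/L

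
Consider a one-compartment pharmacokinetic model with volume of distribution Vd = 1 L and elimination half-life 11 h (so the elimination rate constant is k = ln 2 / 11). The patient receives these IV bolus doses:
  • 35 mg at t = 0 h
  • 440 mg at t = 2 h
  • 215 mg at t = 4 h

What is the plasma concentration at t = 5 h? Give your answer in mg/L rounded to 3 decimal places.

591.622 mg/L

k = ln 2 / 11 = 0.06301 per h
Dose 1 (35 mg at t=0 h): 35·exp(−0.06301·5) = 25.541 mg/L
Dose 2 (440 mg at t=2 h): 440·exp(−0.06301·3) = 364.211 mg/L
Dose 3 (215 mg at t=4 h): 215·exp(−0.06301·1) = 201.870 mg/L
C(5) = 25.541 + 364.211 + 201.870 = 591.622 mg/L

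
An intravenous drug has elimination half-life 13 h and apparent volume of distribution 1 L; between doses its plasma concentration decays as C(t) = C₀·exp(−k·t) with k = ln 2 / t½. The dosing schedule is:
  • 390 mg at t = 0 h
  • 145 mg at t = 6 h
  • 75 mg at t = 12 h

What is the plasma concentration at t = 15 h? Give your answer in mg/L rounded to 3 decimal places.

k = ln 2 / 13 = 0.05332 per h
Dose 1 (390 mg at t=0 h): 390·exp(−0.05332·15) = 175.276 mg/L
Dose 2 (145 mg at t=6 h): 145·exp(−0.05332·9) = 89.735 mg/L
Dose 3 (75 mg at t=12 h): 75·exp(−0.05332·3) = 63.914 mg/L
C(15) = 175.276 + 89.735 + 63.914 = 328.925 mg/L

328.925 mg/L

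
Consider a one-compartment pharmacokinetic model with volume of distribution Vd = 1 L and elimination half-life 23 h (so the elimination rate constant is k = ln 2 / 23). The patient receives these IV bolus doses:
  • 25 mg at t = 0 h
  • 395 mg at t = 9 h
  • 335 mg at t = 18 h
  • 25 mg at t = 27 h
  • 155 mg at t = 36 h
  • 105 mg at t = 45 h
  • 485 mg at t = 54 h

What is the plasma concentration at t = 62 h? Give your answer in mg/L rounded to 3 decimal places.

696.291 mg/L

k = ln 2 / 23 = 0.03014 per h
Dose 1 (25 mg at t=0 h): 25·exp(−0.03014·62) = 3.859 mg/L
Dose 2 (395 mg at t=9 h): 395·exp(−0.03014·53) = 79.969 mg/L
Dose 3 (335 mg at t=18 h): 335·exp(−0.03014·44) = 88.953 mg/L
Dose 4 (25 mg at t=27 h): 25·exp(−0.03014·35) = 8.707 mg/L
Dose 5 (155 mg at t=36 h): 155·exp(−0.03014·26) = 70.801 mg/L
Dose 6 (105 mg at t=45 h): 105·exp(−0.03014·17) = 62.906 mg/L
Dose 7 (485 mg at t=54 h): 485·exp(−0.03014·8) = 381.097 mg/L
C(62) = 3.859 + 79.969 + 88.953 + 8.707 + 70.801 + 62.906 + 381.097 = 696.291 mg/L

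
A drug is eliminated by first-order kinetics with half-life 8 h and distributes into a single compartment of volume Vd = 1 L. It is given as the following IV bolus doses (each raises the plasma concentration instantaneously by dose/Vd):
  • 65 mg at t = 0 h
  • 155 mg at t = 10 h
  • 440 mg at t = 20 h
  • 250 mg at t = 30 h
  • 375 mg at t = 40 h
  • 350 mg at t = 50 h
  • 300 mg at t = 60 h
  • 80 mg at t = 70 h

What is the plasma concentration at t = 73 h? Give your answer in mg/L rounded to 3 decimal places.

239.412 mg/L

k = ln 2 / 8 = 0.08664 per h
Dose 1 (65 mg at t=0 h): 65·exp(−0.08664·73) = 0.116 mg/L
Dose 2 (155 mg at t=10 h): 155·exp(−0.08664·63) = 0.660 mg/L
Dose 3 (440 mg at t=20 h): 440·exp(−0.08664·53) = 4.458 mg/L
Dose 4 (250 mg at t=30 h): 250·exp(−0.08664·43) = 6.024 mg/L
Dose 5 (375 mg at t=40 h): 375·exp(−0.08664·33) = 21.492 mg/L
Dose 6 (350 mg at t=50 h): 350·exp(−0.08664·23) = 47.710 mg/L
Dose 7 (300 mg at t=60 h): 300·exp(−0.08664·13) = 97.263 mg/L
Dose 8 (80 mg at t=70 h): 80·exp(−0.08664·3) = 61.688 mg/L
C(73) = 0.116 + 0.660 + 4.458 + 6.024 + 21.492 + 47.710 + 97.263 + 61.688 = 239.412 mg/L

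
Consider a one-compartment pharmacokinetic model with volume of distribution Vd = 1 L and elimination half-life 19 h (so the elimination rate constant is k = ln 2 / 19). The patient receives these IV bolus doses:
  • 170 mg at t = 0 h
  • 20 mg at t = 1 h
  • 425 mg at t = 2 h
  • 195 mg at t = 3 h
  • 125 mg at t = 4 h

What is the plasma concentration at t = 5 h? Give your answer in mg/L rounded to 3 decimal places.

k = ln 2 / 19 = 0.03648 per h
Dose 1 (170 mg at t=0 h): 170·exp(−0.03648·5) = 141.655 mg/L
Dose 2 (20 mg at t=1 h): 20·exp(−0.03648·4) = 17.284 mg/L
Dose 3 (425 mg at t=2 h): 425·exp(−0.03648·3) = 380.941 mg/L
Dose 4 (195 mg at t=3 h): 195·exp(−0.03648·2) = 181.279 mg/L
Dose 5 (125 mg at t=4 h): 125·exp(−0.03648·1) = 120.522 mg/L
C(5) = 141.655 + 17.284 + 380.941 + 181.279 + 120.522 = 841.681 mg/L

841.681 mg/L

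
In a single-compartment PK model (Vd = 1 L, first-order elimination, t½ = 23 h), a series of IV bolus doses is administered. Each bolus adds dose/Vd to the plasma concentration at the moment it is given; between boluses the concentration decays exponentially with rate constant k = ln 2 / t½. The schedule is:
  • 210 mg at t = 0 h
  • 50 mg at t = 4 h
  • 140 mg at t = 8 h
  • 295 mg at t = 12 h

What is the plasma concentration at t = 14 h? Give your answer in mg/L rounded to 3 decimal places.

569.292 mg/L

k = ln 2 / 23 = 0.03014 per h
Dose 1 (210 mg at t=0 h): 210·exp(−0.03014·14) = 137.716 mg/L
Dose 2 (50 mg at t=4 h): 50·exp(−0.03014·10) = 36.990 mg/L
Dose 3 (140 mg at t=8 h): 140·exp(−0.03014·6) = 116.842 mg/L
Dose 4 (295 mg at t=12 h): 295·exp(−0.03014·2) = 277.745 mg/L
C(14) = 137.716 + 36.990 + 116.842 + 277.745 = 569.292 mg/L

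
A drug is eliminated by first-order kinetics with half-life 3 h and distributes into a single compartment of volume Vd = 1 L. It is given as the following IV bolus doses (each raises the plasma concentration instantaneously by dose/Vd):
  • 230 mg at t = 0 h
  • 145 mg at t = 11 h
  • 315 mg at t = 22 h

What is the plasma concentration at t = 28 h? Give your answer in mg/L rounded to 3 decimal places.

81.961 mg/L

k = ln 2 / 3 = 0.23105 per h
Dose 1 (230 mg at t=0 h): 230·exp(−0.23105·28) = 0.357 mg/L
Dose 2 (145 mg at t=11 h): 145·exp(−0.23105·17) = 2.855 mg/L
Dose 3 (315 mg at t=22 h): 315·exp(−0.23105·6) = 78.750 mg/L
C(28) = 0.357 + 2.855 + 78.750 = 81.961 mg/L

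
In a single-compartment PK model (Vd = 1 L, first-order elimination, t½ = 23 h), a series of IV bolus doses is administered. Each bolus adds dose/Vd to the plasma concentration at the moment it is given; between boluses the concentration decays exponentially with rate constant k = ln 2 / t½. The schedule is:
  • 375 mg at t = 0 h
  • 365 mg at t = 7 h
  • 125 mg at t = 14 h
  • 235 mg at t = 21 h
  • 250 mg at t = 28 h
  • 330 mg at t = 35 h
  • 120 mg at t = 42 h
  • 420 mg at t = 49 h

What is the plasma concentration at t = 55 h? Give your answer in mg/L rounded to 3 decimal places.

1001.115 mg/L

k = ln 2 / 23 = 0.03014 per h
Dose 1 (375 mg at t=0 h): 375·exp(−0.03014·55) = 71.479 mg/L
Dose 2 (365 mg at t=7 h): 365·exp(−0.03014·48) = 85.912 mg/L
Dose 3 (125 mg at t=14 h): 125·exp(−0.03014·41) = 36.332 mg/L
Dose 4 (235 mg at t=21 h): 235·exp(−0.03014·34) = 84.346 mg/L
Dose 5 (250 mg at t=28 h): 250·exp(−0.03014·27) = 110.804 mg/L
Dose 6 (330 mg at t=35 h): 330·exp(−0.03014·20) = 180.613 mg/L
Dose 7 (120 mg at t=42 h): 120·exp(−0.03014·13) = 81.102 mg/L
Dose 8 (420 mg at t=49 h): 420·exp(−0.03014·6) = 350.526 mg/L
C(55) = 71.479 + 85.912 + 36.332 + 84.346 + 110.804 + 180.613 + 81.102 + 350.526 = 1001.115 mg/L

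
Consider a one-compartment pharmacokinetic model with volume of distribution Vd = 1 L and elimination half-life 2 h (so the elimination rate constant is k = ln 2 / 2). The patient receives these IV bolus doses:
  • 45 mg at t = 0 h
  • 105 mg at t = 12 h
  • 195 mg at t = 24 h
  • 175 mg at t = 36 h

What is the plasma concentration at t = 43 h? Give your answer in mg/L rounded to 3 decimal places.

k = ln 2 / 2 = 0.34657 per h
Dose 1 (45 mg at t=0 h): 45·exp(−0.34657·43) = 0.000 mg/L
Dose 2 (105 mg at t=12 h): 105·exp(−0.34657·31) = 0.002 mg/L
Dose 3 (195 mg at t=24 h): 195·exp(−0.34657·19) = 0.269 mg/L
Dose 4 (175 mg at t=36 h): 175·exp(−0.34657·7) = 15.468 mg/L
C(43) = 0.000 + 0.002 + 0.269 + 15.468 = 15.740 mg/L

15.740 mg/L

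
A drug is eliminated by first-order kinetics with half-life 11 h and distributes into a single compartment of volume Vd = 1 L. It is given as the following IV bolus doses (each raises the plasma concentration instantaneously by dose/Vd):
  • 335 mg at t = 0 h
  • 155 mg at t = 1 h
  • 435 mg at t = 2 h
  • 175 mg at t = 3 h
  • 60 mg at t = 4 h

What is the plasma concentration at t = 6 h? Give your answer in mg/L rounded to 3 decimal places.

878.479 mg/L

k = ln 2 / 11 = 0.06301 per h
Dose 1 (335 mg at t=0 h): 335·exp(−0.06301·6) = 229.534 mg/L
Dose 2 (155 mg at t=1 h): 155·exp(−0.06301·5) = 113.110 mg/L
Dose 3 (435 mg at t=2 h): 435·exp(−0.06301·4) = 338.083 mg/L
Dose 4 (175 mg at t=3 h): 175·exp(−0.06301·3) = 144.857 mg/L
Dose 5 (60 mg at t=4 h): 60·exp(−0.06301·2) = 52.895 mg/L
C(6) = 229.534 + 113.110 + 338.083 + 144.857 + 52.895 = 878.479 mg/L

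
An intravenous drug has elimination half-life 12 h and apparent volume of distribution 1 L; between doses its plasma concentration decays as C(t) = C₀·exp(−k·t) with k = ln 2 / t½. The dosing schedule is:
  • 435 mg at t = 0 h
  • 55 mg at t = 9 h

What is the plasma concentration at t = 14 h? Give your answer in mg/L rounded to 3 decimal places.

234.974 mg/L

k = ln 2 / 12 = 0.05776 per h
Dose 1 (435 mg at t=0 h): 435·exp(−0.05776·14) = 193.770 mg/L
Dose 2 (55 mg at t=9 h): 55·exp(−0.05776·5) = 41.203 mg/L
C(14) = 193.770 + 41.203 = 234.974 mg/L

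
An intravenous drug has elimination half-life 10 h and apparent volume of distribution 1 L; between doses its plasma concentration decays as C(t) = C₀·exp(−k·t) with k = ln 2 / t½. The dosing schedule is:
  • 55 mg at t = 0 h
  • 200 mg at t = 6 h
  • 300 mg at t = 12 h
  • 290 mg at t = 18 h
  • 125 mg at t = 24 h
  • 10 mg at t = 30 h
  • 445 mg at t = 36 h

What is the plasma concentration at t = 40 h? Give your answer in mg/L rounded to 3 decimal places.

512.057 mg/L

k = ln 2 / 10 = 0.06931 per h
Dose 1 (55 mg at t=0 h): 55·exp(−0.06931·40) = 3.438 mg/L
Dose 2 (200 mg at t=6 h): 200·exp(−0.06931·34) = 18.946 mg/L
Dose 3 (300 mg at t=12 h): 300·exp(−0.06931·28) = 43.076 mg/L
Dose 4 (290 mg at t=18 h): 290·exp(−0.06931·22) = 63.115 mg/L
Dose 5 (125 mg at t=24 h): 125·exp(−0.06931·16) = 41.235 mg/L
Dose 6 (10 mg at t=30 h): 10·exp(−0.06931·10) = 5.000 mg/L
Dose 7 (445 mg at t=36 h): 445·exp(−0.06931·4) = 337.247 mg/L
C(40) = 3.438 + 18.946 + 43.076 + 63.115 + 41.235 + 5.000 + 337.247 = 512.057 mg/L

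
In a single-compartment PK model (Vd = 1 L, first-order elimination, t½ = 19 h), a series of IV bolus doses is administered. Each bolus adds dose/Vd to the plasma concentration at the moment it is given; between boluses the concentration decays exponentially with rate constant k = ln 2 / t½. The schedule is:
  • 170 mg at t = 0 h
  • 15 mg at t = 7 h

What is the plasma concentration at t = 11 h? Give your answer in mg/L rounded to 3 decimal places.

k = ln 2 / 19 = 0.03648 per h
Dose 1 (170 mg at t=0 h): 170·exp(−0.03648·11) = 113.807 mg/L
Dose 2 (15 mg at t=7 h): 15·exp(−0.03648·4) = 12.963 mg/L
C(11) = 113.807 + 12.963 = 126.770 mg/L

126.770 mg/L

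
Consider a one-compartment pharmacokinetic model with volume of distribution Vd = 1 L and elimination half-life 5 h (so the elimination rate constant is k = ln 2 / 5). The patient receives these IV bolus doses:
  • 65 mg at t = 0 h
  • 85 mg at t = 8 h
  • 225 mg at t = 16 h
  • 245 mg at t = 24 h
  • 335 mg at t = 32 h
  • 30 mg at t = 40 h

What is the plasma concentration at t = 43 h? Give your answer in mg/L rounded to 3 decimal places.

116.451 mg/L

k = ln 2 / 5 = 0.13863 per h
Dose 1 (65 mg at t=0 h): 65·exp(−0.13863·43) = 0.168 mg/L
Dose 2 (85 mg at t=8 h): 85·exp(−0.13863·35) = 0.664 mg/L
Dose 3 (225 mg at t=16 h): 225·exp(−0.13863·27) = 5.329 mg/L
Dose 4 (245 mg at t=24 h): 245·exp(−0.13863·19) = 17.589 mg/L
Dose 5 (335 mg at t=32 h): 335·exp(−0.13863·11) = 72.909 mg/L
Dose 6 (30 mg at t=40 h): 30·exp(−0.13863·3) = 19.793 mg/L
C(43) = 0.168 + 0.664 + 5.329 + 17.589 + 72.909 + 19.793 = 116.451 mg/L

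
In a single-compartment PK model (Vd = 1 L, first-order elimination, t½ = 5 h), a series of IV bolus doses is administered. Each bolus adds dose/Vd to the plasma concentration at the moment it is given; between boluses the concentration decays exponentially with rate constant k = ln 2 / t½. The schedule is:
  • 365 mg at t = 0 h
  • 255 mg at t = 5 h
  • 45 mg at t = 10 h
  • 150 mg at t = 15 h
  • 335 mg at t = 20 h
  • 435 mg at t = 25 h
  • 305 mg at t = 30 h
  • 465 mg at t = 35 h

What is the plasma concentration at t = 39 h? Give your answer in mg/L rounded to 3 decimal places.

451.290 mg/L

k = ln 2 / 5 = 0.13863 per h
Dose 1 (365 mg at t=0 h): 365·exp(−0.13863·39) = 1.638 mg/L
Dose 2 (255 mg at t=5 h): 255·exp(−0.13863·34) = 2.288 mg/L
Dose 3 (45 mg at t=10 h): 45·exp(−0.13863·29) = 0.808 mg/L
Dose 4 (150 mg at t=15 h): 150·exp(−0.13863·24) = 5.385 mg/L
Dose 5 (335 mg at t=20 h): 335·exp(−0.13863·19) = 24.051 mg/L
Dose 6 (435 mg at t=25 h): 435·exp(−0.13863·14) = 62.460 mg/L
Dose 7 (305 mg at t=30 h): 305·exp(−0.13863·9) = 87.588 mg/L
Dose 8 (465 mg at t=35 h): 465·exp(−0.13863·4) = 267.072 mg/L
C(39) = 1.638 + 2.288 + 0.808 + 5.385 + 24.051 + 62.460 + 87.588 + 267.072 = 451.290 mg/L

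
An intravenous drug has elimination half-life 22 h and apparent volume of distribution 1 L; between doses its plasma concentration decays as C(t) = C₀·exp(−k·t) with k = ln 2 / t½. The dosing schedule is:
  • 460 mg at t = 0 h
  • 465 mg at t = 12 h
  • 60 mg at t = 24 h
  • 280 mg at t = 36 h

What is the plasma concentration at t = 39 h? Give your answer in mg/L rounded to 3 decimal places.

k = ln 2 / 22 = 0.03151 per h
Dose 1 (460 mg at t=0 h): 460·exp(−0.03151·39) = 134.621 mg/L
Dose 2 (465 mg at t=12 h): 465·exp(−0.03151·27) = 198.613 mg/L
Dose 3 (60 mg at t=24 h): 60·exp(−0.03151·15) = 37.403 mg/L
Dose 4 (280 mg at t=36 h): 280·exp(−0.03151·3) = 254.747 mg/L
C(39) = 134.621 + 198.613 + 37.403 + 254.747 = 625.383 mg/L

625.383 mg/L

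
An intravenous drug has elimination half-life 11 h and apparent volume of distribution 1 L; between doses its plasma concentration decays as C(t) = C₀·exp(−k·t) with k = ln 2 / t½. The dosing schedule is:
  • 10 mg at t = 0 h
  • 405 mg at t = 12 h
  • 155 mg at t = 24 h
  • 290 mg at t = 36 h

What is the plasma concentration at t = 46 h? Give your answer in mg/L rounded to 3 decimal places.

k = ln 2 / 11 = 0.06301 per h
Dose 1 (10 mg at t=0 h): 10·exp(−0.06301·46) = 0.551 mg/L
Dose 2 (405 mg at t=12 h): 405·exp(−0.06301·34) = 47.533 mg/L
Dose 3 (155 mg at t=24 h): 155·exp(−0.06301·22) = 38.750 mg/L
Dose 4 (290 mg at t=36 h): 290·exp(−0.06301·10) = 154.431 mg/L
C(46) = 0.551 + 47.533 + 38.750 + 154.431 = 241.265 mg/L

241.265 mg/L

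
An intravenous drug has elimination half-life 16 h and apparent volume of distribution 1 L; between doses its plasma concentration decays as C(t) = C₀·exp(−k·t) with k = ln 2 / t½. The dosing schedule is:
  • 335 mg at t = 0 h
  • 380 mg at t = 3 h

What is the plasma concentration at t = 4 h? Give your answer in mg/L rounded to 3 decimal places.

645.590 mg/L

k = ln 2 / 16 = 0.04332 per h
Dose 1 (335 mg at t=0 h): 335·exp(−0.04332·4) = 281.700 mg/L
Dose 2 (380 mg at t=3 h): 380·exp(−0.04332·1) = 363.889 mg/L
C(4) = 281.700 + 363.889 = 645.590 mg/L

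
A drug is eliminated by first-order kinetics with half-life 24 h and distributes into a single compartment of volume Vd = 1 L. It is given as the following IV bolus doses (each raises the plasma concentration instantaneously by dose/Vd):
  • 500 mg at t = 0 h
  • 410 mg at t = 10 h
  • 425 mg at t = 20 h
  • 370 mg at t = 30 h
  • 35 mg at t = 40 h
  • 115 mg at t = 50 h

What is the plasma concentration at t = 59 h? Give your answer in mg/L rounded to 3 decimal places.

597.370 mg/L

k = ln 2 / 24 = 0.02888 per h
Dose 1 (500 mg at t=0 h): 500·exp(−0.02888·59) = 90.978 mg/L
Dose 2 (410 mg at t=10 h): 410·exp(−0.02888·49) = 99.582 mg/L
Dose 3 (425 mg at t=20 h): 425·exp(−0.02888·39) = 137.789 mg/L
Dose 4 (370 mg at t=30 h): 370·exp(−0.02888·29) = 160.124 mg/L
Dose 5 (35 mg at t=40 h): 35·exp(−0.02888·19) = 20.219 mg/L
Dose 6 (115 mg at t=50 h): 115·exp(−0.02888·9) = 88.677 mg/L
C(59) = 90.978 + 99.582 + 137.789 + 160.124 + 20.219 + 88.677 = 597.370 mg/L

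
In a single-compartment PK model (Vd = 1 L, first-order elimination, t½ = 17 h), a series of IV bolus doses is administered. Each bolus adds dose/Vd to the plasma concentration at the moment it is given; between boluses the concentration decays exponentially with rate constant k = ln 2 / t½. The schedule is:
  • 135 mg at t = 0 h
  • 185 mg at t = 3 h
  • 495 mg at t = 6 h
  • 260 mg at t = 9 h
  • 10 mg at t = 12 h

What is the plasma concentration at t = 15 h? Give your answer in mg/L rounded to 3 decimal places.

k = ln 2 / 17 = 0.04077 per h
Dose 1 (135 mg at t=0 h): 135·exp(−0.04077·15) = 73.235 mg/L
Dose 2 (185 mg at t=3 h): 185·exp(−0.04077·12) = 113.417 mg/L
Dose 3 (495 mg at t=6 h): 495·exp(−0.04077·9) = 342.954 mg/L
Dose 4 (260 mg at t=9 h): 260·exp(−0.04077·6) = 203.576 mg/L
Dose 5 (10 mg at t=12 h): 10·exp(−0.04077·3) = 8.849 mg/L
C(15) = 73.235 + 113.417 + 342.954 + 203.576 + 8.849 = 742.032 mg/L

742.032 mg/L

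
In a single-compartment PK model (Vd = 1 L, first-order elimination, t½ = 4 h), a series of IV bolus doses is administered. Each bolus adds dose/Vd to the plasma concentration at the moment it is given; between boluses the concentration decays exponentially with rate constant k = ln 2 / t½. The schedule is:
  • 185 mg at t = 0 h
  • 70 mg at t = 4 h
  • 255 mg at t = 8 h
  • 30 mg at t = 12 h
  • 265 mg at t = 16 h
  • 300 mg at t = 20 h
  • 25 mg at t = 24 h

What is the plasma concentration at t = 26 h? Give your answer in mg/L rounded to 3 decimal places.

188.101 mg/L

k = ln 2 / 4 = 0.17329 per h
Dose 1 (185 mg at t=0 h): 185·exp(−0.17329·26) = 2.044 mg/L
Dose 2 (70 mg at t=4 h): 70·exp(−0.17329·22) = 1.547 mg/L
Dose 3 (255 mg at t=8 h): 255·exp(−0.17329·18) = 11.270 mg/L
Dose 4 (30 mg at t=12 h): 30·exp(−0.17329·14) = 2.652 mg/L
Dose 5 (265 mg at t=16 h): 265·exp(−0.17329·10) = 46.846 mg/L
Dose 6 (300 mg at t=20 h): 300·exp(−0.17329·6) = 106.066 mg/L
Dose 7 (25 mg at t=24 h): 25·exp(−0.17329·2) = 17.678 mg/L
C(26) = 2.044 + 1.547 + 11.270 + 2.652 + 46.846 + 106.066 + 17.678 = 188.101 mg/L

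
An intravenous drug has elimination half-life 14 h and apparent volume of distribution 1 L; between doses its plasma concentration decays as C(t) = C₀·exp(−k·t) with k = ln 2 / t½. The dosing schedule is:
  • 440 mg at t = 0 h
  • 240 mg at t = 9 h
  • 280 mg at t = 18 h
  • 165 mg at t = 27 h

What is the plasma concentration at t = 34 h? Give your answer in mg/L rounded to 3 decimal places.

394.811 mg/L

k = ln 2 / 14 = 0.04951 per h
Dose 1 (440 mg at t=0 h): 440·exp(−0.04951·34) = 81.730 mg/L
Dose 2 (240 mg at t=9 h): 240·exp(−0.04951·25) = 69.608 mg/L
Dose 3 (280 mg at t=18 h): 280·exp(−0.04951·16) = 126.801 mg/L
Dose 4 (165 mg at t=27 h): 165·exp(−0.04951·7) = 116.673 mg/L
C(34) = 81.730 + 69.608 + 126.801 + 116.673 = 394.811 mg/L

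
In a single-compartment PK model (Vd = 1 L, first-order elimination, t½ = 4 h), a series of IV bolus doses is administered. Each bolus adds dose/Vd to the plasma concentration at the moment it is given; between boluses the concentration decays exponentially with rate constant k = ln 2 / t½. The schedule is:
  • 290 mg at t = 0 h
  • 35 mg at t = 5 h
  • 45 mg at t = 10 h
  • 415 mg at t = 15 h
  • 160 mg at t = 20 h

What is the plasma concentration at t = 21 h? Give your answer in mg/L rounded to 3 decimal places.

297.765 mg/L

k = ln 2 / 4 = 0.17329 per h
Dose 1 (290 mg at t=0 h): 290·exp(−0.17329·21) = 7.621 mg/L
Dose 2 (35 mg at t=5 h): 35·exp(−0.17329·16) = 2.188 mg/L
Dose 3 (45 mg at t=10 h): 45·exp(−0.17329·11) = 6.689 mg/L
Dose 4 (415 mg at t=15 h): 415·exp(−0.17329·6) = 146.725 mg/L
Dose 5 (160 mg at t=20 h): 160·exp(−0.17329·1) = 134.543 mg/L
C(21) = 7.621 + 2.188 + 6.689 + 146.725 + 134.543 = 297.765 mg/L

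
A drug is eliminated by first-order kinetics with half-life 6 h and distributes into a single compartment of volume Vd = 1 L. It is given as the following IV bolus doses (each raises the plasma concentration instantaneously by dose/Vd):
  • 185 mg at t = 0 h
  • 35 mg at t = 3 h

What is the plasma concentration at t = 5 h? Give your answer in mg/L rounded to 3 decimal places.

131.607 mg/L

k = ln 2 / 6 = 0.11552 per h
Dose 1 (185 mg at t=0 h): 185·exp(−0.11552·5) = 103.828 mg/L
Dose 2 (35 mg at t=3 h): 35·exp(−0.11552·2) = 27.780 mg/L
C(5) = 103.828 + 27.780 = 131.607 mg/L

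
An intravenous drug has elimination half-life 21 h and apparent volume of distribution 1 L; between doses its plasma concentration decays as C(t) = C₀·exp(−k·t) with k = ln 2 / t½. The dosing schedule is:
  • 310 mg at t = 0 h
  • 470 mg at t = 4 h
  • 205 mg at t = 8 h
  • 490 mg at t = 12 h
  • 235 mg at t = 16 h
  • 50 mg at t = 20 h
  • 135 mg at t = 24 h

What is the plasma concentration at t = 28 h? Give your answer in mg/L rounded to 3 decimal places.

k = ln 2 / 21 = 0.03301 per h
Dose 1 (310 mg at t=0 h): 310·exp(−0.03301·28) = 123.024 mg/L
Dose 2 (470 mg at t=4 h): 470·exp(−0.03301·24) = 212.845 mg/L
Dose 3 (205 mg at t=8 h): 205·exp(−0.03301·20) = 105.940 mg/L
Dose 4 (490 mg at t=12 h): 490·exp(−0.03301·16) = 288.961 mg/L
Dose 5 (235 mg at t=16 h): 235·exp(−0.03301·12) = 158.143 mg/L
Dose 6 (50 mg at t=20 h): 50·exp(−0.03301·8) = 38.397 mg/L
Dose 7 (135 mg at t=24 h): 135·exp(−0.03301·4) = 118.303 mg/L
C(28) = 123.024 + 212.845 + 105.940 + 288.961 + 158.143 + 38.397 + 118.303 = 1045.612 mg/L

1045.612 mg/L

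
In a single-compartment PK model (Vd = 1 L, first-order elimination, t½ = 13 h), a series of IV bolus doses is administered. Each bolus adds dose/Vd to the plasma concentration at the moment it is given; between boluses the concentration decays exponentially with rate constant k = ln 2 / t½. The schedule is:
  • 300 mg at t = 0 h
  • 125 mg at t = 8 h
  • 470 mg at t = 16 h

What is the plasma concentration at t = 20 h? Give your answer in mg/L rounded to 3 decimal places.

k = ln 2 / 13 = 0.05332 per h
Dose 1 (300 mg at t=0 h): 300·exp(−0.05332·20) = 103.276 mg/L
Dose 2 (125 mg at t=8 h): 125·exp(−0.05332·12) = 65.923 mg/L
Dose 3 (470 mg at t=16 h): 470·exp(−0.05332·4) = 379.729 mg/L
C(20) = 103.276 + 65.923 + 379.729 = 548.927 mg/L

548.927 mg/L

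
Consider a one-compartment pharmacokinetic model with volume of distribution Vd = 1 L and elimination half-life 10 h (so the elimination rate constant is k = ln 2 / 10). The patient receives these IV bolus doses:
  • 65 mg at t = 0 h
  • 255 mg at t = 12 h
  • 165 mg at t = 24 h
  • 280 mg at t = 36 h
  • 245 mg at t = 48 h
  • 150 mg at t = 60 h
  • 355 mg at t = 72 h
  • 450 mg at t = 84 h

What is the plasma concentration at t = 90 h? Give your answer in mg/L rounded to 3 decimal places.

440.520 mg/L

k = ln 2 / 10 = 0.06931 per h
Dose 1 (65 mg at t=0 h): 65·exp(−0.06931·90) = 0.127 mg/L
Dose 2 (255 mg at t=12 h): 255·exp(−0.06931·78) = 1.144 mg/L
Dose 3 (165 mg at t=24 h): 165·exp(−0.06931·66) = 1.701 mg/L
Dose 4 (280 mg at t=36 h): 280·exp(−0.06931·54) = 6.631 mg/L
Dose 5 (245 mg at t=48 h): 245·exp(−0.06931·42) = 13.330 mg/L
Dose 6 (150 mg at t=60 h): 150·exp(−0.06931·30) = 18.750 mg/L
Dose 7 (355 mg at t=72 h): 355·exp(−0.06931·18) = 101.947 mg/L
Dose 8 (450 mg at t=84 h): 450·exp(−0.06931·6) = 296.889 mg/L
C(90) = 0.127 + 1.144 + 1.701 + 6.631 + 13.330 + 18.750 + 101.947 + 296.889 = 440.520 mg/L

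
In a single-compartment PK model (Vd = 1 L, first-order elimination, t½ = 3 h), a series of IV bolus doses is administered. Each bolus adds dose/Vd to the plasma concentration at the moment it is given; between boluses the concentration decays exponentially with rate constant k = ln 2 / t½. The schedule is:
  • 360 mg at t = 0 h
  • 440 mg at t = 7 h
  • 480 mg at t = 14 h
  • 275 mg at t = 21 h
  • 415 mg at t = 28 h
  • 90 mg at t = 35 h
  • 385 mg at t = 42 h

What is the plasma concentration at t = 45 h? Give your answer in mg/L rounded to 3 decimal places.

211.124 mg/L

k = ln 2 / 3 = 0.23105 per h
Dose 1 (360 mg at t=0 h): 360·exp(−0.23105·45) = 0.011 mg/L
Dose 2 (440 mg at t=7 h): 440·exp(−0.23105·38) = 0.068 mg/L
Dose 3 (480 mg at t=14 h): 480·exp(−0.23105·31) = 0.372 mg/L
Dose 4 (275 mg at t=21 h): 275·exp(−0.23105·24) = 1.074 mg/L
Dose 5 (415 mg at t=28 h): 415·exp(−0.23105·17) = 8.170 mg/L
Dose 6 (90 mg at t=35 h): 90·exp(−0.23105·10) = 8.929 mg/L
Dose 7 (385 mg at t=42 h): 385·exp(−0.23105·3) = 192.500 mg/L
C(45) = 0.011 + 0.068 + 0.372 + 1.074 + 8.170 + 8.929 + 192.500 = 211.124 mg/L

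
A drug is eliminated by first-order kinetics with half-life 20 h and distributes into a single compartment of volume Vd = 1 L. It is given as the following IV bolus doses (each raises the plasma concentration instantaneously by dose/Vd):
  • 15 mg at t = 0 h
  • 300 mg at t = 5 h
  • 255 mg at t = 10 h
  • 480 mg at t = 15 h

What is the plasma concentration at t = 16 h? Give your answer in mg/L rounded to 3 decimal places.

k = ln 2 / 20 = 0.03466 per h
Dose 1 (15 mg at t=0 h): 15·exp(−0.03466·16) = 8.615 mg/L
Dose 2 (300 mg at t=5 h): 300·exp(−0.03466·11) = 204.906 mg/L
Dose 3 (255 mg at t=10 h): 255·exp(−0.03466·6) = 207.124 mg/L
Dose 4 (480 mg at t=15 h): 480·exp(−0.03466·1) = 463.649 mg/L
C(16) = 8.615 + 204.906 + 207.124 + 463.649 = 884.295 mg/L

884.295 mg/L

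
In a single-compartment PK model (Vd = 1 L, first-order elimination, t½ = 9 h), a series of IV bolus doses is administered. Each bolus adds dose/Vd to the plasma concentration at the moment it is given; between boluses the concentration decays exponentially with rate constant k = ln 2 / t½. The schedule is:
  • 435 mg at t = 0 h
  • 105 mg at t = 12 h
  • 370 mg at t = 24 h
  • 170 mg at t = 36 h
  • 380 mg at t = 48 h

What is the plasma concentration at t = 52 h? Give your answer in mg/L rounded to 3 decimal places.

k = ln 2 / 9 = 0.07702 per h
Dose 1 (435 mg at t=0 h): 435·exp(−0.07702·52) = 7.929 mg/L
Dose 2 (105 mg at t=12 h): 105·exp(−0.07702·40) = 4.823 mg/L
Dose 3 (370 mg at t=24 h): 370·exp(−0.07702·28) = 42.822 mg/L
Dose 4 (170 mg at t=36 h): 170·exp(−0.07702·16) = 49.577 mg/L
Dose 5 (380 mg at t=48 h): 380·exp(−0.07702·4) = 279.250 mg/L
C(52) = 7.929 + 4.823 + 42.822 + 49.577 + 279.250 = 384.400 mg/L

384.400 mg/L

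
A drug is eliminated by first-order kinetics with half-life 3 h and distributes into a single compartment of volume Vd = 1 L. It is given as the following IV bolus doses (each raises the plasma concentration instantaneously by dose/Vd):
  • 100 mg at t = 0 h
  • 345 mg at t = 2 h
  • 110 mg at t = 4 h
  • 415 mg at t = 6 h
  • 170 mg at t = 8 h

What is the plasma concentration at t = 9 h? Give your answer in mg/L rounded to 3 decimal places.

k = ln 2 / 3 = 0.23105 per h
Dose 1 (100 mg at t=0 h): 100·exp(−0.23105·9) = 12.500 mg/L
Dose 2 (345 mg at t=2 h): 345·exp(−0.23105·7) = 68.457 mg/L
Dose 3 (110 mg at t=4 h): 110·exp(−0.23105·5) = 34.648 mg/L
Dose 4 (415 mg at t=6 h): 415·exp(−0.23105·3) = 207.500 mg/L
Dose 5 (170 mg at t=8 h): 170·exp(−0.23105·1) = 134.929 mg/L
C(9) = 12.500 + 68.457 + 34.648 + 207.500 + 134.929 = 458.034 mg/L

458.034 mg/L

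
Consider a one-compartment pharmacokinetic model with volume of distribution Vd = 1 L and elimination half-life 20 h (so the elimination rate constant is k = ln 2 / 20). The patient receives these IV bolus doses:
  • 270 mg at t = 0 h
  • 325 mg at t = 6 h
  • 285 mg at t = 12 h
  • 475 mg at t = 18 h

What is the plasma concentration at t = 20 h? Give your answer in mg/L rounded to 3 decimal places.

k = ln 2 / 20 = 0.03466 per h
Dose 1 (270 mg at t=0 h): 270·exp(−0.03466·20) = 135.000 mg/L
Dose 2 (325 mg at t=6 h): 325·exp(−0.03466·14) = 200.061 mg/L
Dose 3 (285 mg at t=12 h): 285·exp(−0.03466·8) = 215.990 mg/L
Dose 4 (475 mg at t=18 h): 475·exp(−0.03466·2) = 443.191 mg/L
C(20) = 135.000 + 200.061 + 215.990 + 443.191 = 994.241 mg/L

994.241 mg/L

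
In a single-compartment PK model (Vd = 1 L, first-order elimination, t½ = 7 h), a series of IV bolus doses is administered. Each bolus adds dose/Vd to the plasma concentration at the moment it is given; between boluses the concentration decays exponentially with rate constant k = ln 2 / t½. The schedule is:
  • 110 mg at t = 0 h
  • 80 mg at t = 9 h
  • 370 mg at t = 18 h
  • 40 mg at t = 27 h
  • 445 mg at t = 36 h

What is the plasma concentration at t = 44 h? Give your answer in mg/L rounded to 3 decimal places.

241.053 mg/L

k = ln 2 / 7 = 0.09902 per h
Dose 1 (110 mg at t=0 h): 110·exp(−0.09902·44) = 1.410 mg/L
Dose 2 (80 mg at t=9 h): 80·exp(−0.09902·35) = 2.500 mg/L
Dose 3 (370 mg at t=18 h): 370·exp(−0.09902·26) = 28.190 mg/L
Dose 4 (40 mg at t=27 h): 40·exp(−0.09902·17) = 7.430 mg/L
Dose 5 (445 mg at t=36 h): 445·exp(−0.09902·8) = 201.524 mg/L
C(44) = 1.410 + 2.500 + 28.190 + 7.430 + 201.524 = 241.053 mg/L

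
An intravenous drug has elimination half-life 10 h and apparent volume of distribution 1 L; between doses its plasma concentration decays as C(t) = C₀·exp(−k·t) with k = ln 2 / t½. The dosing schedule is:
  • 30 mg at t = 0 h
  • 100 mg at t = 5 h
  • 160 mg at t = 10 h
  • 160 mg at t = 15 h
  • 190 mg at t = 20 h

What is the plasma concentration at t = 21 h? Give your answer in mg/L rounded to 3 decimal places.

397.465 mg/L

k = ln 2 / 10 = 0.06931 per h
Dose 1 (30 mg at t=0 h): 30·exp(−0.06931·21) = 6.998 mg/L
Dose 2 (100 mg at t=5 h): 100·exp(−0.06931·16) = 32.988 mg/L
Dose 3 (160 mg at t=10 h): 160·exp(−0.06931·11) = 74.643 mg/L
Dose 4 (160 mg at t=15 h): 160·exp(−0.06931·6) = 105.561 mg/L
Dose 5 (190 mg at t=20 h): 190·exp(−0.06931·1) = 177.276 mg/L
C(21) = 6.998 + 32.988 + 74.643 + 105.561 + 177.276 = 397.465 mg/L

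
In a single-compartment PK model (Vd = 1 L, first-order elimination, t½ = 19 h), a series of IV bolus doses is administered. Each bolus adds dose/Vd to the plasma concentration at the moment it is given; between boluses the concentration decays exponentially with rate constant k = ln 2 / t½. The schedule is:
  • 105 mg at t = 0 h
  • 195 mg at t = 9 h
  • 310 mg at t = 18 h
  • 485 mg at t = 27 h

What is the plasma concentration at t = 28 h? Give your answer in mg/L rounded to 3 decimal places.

818.173 mg/L

k = ln 2 / 19 = 0.03648 per h
Dose 1 (105 mg at t=0 h): 105·exp(−0.03648·28) = 37.806 mg/L
Dose 2 (195 mg at t=9 h): 195·exp(−0.03648·19) = 97.500 mg/L
Dose 3 (310 mg at t=18 h): 310·exp(−0.03648·10) = 215.241 mg/L
Dose 4 (485 mg at t=27 h): 485·exp(−0.03648·1) = 467.625 mg/L
C(28) = 37.806 + 97.500 + 215.241 + 467.625 = 818.173 mg/L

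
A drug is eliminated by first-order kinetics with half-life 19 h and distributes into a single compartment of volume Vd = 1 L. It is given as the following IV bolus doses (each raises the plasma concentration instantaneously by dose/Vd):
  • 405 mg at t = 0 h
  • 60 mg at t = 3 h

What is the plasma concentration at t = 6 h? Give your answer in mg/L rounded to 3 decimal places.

379.161 mg/L

k = ln 2 / 19 = 0.03648 per h
Dose 1 (405 mg at t=0 h): 405·exp(−0.03648·6) = 325.382 mg/L
Dose 2 (60 mg at t=3 h): 60·exp(−0.03648·3) = 53.780 mg/L
C(6) = 325.382 + 53.780 = 379.161 mg/L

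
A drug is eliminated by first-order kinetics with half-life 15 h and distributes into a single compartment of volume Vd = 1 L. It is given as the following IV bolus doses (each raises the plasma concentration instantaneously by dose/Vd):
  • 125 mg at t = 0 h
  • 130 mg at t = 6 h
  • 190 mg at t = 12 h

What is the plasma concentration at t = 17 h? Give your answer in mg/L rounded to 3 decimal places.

285.982 mg/L

k = ln 2 / 15 = 0.04621 per h
Dose 1 (125 mg at t=0 h): 125·exp(−0.04621·17) = 56.983 mg/L
Dose 2 (130 mg at t=6 h): 130·exp(−0.04621·11) = 78.197 mg/L
Dose 3 (190 mg at t=12 h): 190·exp(−0.04621·5) = 150.803 mg/L
C(17) = 56.983 + 78.197 + 150.803 = 285.982 mg/L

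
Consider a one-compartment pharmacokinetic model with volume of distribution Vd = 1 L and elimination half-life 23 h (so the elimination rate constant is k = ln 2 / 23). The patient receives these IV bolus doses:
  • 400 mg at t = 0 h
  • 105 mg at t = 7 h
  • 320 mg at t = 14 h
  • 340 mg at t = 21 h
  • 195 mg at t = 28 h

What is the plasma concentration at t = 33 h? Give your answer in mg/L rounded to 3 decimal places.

780.965 mg/L

k = ln 2 / 23 = 0.03014 per h
Dose 1 (400 mg at t=0 h): 400·exp(−0.03014·33) = 147.961 mg/L
Dose 2 (105 mg at t=7 h): 105·exp(−0.03014·26) = 47.962 mg/L
Dose 3 (320 mg at t=14 h): 320·exp(−0.03014·19) = 180.498 mg/L
Dose 4 (340 mg at t=21 h): 340·exp(−0.03014·12) = 236.821 mg/L
Dose 5 (195 mg at t=28 h): 195·exp(−0.03014·5) = 167.723 mg/L
C(33) = 147.961 + 47.962 + 180.498 + 236.821 + 167.723 = 780.965 mg/L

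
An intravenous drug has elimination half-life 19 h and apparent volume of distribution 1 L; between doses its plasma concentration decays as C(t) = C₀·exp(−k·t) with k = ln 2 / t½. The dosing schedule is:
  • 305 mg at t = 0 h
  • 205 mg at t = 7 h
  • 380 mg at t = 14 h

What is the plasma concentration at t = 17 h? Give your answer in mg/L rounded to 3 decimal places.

646.986 mg/L

k = ln 2 / 19 = 0.03648 per h
Dose 1 (305 mg at t=0 h): 305·exp(−0.03648·17) = 164.043 mg/L
Dose 2 (205 mg at t=7 h): 205·exp(−0.03648·10) = 142.337 mg/L
Dose 3 (380 mg at t=14 h): 380·exp(−0.03648·3) = 340.606 mg/L
C(17) = 164.043 + 142.337 + 340.606 = 646.986 mg/L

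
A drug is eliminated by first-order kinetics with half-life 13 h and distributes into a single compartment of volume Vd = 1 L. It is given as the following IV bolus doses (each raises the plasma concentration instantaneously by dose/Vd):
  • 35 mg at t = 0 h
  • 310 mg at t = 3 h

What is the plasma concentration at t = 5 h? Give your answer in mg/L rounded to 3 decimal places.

305.453 mg/L

k = ln 2 / 13 = 0.05332 per h
Dose 1 (35 mg at t=0 h): 35·exp(−0.05332·5) = 26.809 mg/L
Dose 2 (310 mg at t=3 h): 310·exp(−0.05332·2) = 278.644 mg/L
C(5) = 26.809 + 278.644 = 305.453 mg/L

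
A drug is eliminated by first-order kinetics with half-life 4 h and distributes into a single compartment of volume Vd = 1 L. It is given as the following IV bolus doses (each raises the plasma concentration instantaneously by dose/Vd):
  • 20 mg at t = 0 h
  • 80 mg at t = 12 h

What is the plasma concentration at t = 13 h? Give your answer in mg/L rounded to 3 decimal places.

k = ln 2 / 4 = 0.17329 per h
Dose 1 (20 mg at t=0 h): 20·exp(−0.17329·13) = 2.102 mg/L
Dose 2 (80 mg at t=12 h): 80·exp(−0.17329·1) = 67.272 mg/L
C(13) = 2.102 + 67.272 = 69.374 mg/L

69.374 mg/L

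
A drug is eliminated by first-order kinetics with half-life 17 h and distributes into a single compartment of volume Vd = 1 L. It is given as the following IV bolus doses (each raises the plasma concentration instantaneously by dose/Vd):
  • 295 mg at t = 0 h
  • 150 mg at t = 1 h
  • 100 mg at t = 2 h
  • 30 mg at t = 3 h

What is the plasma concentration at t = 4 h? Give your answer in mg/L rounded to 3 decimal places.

k = ln 2 / 17 = 0.04077 per h
Dose 1 (295 mg at t=0 h): 295·exp(−0.04077·4) = 250.606 mg/L
Dose 2 (150 mg at t=1 h): 150·exp(−0.04077·3) = 132.730 mg/L
Dose 3 (100 mg at t=2 h): 100·exp(−0.04077·2) = 92.169 mg/L
Dose 4 (30 mg at t=3 h): 30·exp(−0.04077·1) = 28.801 mg/L
C(4) = 250.606 + 132.730 + 92.169 + 28.801 = 504.306 mg/L

504.306 mg/L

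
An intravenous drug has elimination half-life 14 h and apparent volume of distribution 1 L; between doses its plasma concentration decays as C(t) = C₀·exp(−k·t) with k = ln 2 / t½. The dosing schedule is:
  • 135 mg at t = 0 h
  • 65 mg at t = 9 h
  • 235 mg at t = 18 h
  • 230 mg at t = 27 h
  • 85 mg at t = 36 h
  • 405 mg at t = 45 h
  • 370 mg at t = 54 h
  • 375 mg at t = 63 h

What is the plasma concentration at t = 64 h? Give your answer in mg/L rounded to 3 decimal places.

k = ln 2 / 14 = 0.04951 per h
Dose 1 (135 mg at t=0 h): 135·exp(−0.04951·64) = 5.678 mg/L
Dose 2 (65 mg at t=9 h): 65·exp(−0.04951·55) = 4.269 mg/L
Dose 3 (235 mg at t=18 h): 235·exp(−0.04951·46) = 24.097 mg/L
Dose 4 (230 mg at t=27 h): 230·exp(−0.04951·37) = 36.825 mg/L
Dose 5 (85 mg at t=36 h): 85·exp(−0.04951·28) = 21.250 mg/L
Dose 6 (405 mg at t=45 h): 405·exp(−0.04951·19) = 158.094 mg/L
Dose 7 (370 mg at t=54 h): 370·exp(−0.04951·10) = 225.518 mg/L
Dose 8 (375 mg at t=63 h): 375·exp(−0.04951·1) = 356.886 mg/L
C(64) = 5.678 + 4.269 + 24.097 + 36.825 + 21.250 + 158.094 + 225.518 + 356.886 = 832.616 mg/L

832.616 mg/L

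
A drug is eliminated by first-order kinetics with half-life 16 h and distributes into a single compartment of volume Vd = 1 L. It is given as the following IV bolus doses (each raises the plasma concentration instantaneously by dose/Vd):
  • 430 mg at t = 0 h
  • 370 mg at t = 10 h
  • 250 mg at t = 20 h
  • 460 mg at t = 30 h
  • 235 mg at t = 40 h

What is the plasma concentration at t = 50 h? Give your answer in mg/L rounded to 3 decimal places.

528.638 mg/L

k = ln 2 / 16 = 0.04332 per h
Dose 1 (430 mg at t=0 h): 430·exp(−0.04332·50) = 49.289 mg/L
Dose 2 (370 mg at t=10 h): 370·exp(−0.04332·40) = 65.407 mg/L
Dose 3 (250 mg at t=20 h): 250·exp(−0.04332·30) = 68.157 mg/L
Dose 4 (460 mg at t=30 h): 460·exp(−0.04332·20) = 193.406 mg/L
Dose 5 (235 mg at t=40 h): 235·exp(−0.04332·10) = 152.379 mg/L
C(50) = 49.289 + 65.407 + 68.157 + 193.406 + 152.379 = 528.638 mg/L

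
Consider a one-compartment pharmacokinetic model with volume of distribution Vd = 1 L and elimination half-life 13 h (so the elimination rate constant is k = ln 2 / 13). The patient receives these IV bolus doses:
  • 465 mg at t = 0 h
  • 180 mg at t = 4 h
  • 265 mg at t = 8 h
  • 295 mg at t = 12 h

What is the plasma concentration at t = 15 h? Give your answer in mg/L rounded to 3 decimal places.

k = ln 2 / 13 = 0.05332 per h
Dose 1 (465 mg at t=0 h): 465·exp(−0.05332·15) = 208.983 mg/L
Dose 2 (180 mg at t=4 h): 180·exp(−0.05332·11) = 100.128 mg/L
Dose 3 (265 mg at t=8 h): 265·exp(−0.05332·7) = 182.454 mg/L
Dose 4 (295 mg at t=12 h): 295·exp(−0.05332·3) = 251.393 mg/L
C(15) = 208.983 + 100.128 + 182.454 + 251.393 = 742.958 mg/L

742.958 mg/L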